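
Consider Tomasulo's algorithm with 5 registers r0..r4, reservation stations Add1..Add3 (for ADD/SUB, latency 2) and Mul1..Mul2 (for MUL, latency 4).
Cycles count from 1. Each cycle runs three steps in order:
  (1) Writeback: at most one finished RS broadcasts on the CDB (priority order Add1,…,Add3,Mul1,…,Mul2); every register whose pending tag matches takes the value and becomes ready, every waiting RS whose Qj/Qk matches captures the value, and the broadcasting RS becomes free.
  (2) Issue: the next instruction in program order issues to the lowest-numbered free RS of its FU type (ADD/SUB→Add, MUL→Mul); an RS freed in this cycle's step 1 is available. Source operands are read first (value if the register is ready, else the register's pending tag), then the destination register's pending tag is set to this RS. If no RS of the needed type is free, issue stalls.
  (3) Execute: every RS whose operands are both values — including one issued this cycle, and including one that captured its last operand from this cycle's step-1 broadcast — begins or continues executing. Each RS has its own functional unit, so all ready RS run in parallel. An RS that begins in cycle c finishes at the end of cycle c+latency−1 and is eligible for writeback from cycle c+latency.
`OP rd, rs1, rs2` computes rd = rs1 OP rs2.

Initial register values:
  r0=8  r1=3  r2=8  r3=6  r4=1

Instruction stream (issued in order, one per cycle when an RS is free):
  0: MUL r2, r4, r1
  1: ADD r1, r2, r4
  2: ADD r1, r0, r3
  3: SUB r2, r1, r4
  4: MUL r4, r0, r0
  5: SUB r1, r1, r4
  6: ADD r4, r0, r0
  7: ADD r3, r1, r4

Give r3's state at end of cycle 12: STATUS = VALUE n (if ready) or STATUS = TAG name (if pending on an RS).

cycle 1: issue MUL r2<-Mul1 // r0:8,r1:3,r2:Mul1,r3:6,r4:1
cycle 2: issue ADD r1<-Add1 // r0:8,r1:Add1,r2:Mul1,r3:6,r4:1
cycle 3: issue ADD r1<-Add2 // r0:8,r1:Add2,r2:Mul1,r3:6,r4:1
cycle 4: issue SUB r2<-Add3 // r0:8,r1:Add2,r2:Add3,r3:6,r4:1
cycle 5: CDB Add2=14; issue MUL r4<-Mul2 // r0:8,r1:14,r2:Add3,r3:6,r4:Mul2
cycle 6: CDB Mul1=3; issue SUB r1<-Add2 // r0:8,r1:Add2,r2:Add3,r3:6,r4:Mul2
cycle 7: CDB Add3=13; issue ADD r4<-Add3 // r0:8,r1:Add2,r2:13,r3:6,r4:Add3
cycle 8: CDB Add1=4; issue ADD r3<-Add1 // r0:8,r1:Add2,r2:13,r3:Add1,r4:Add3
cycle 9: CDB Add3=16 // r0:8,r1:Add2,r2:13,r3:Add1,r4:16
cycle 10: CDB Mul2=64 // r0:8,r1:Add2,r2:13,r3:Add1,r4:16
cycle 11: - // r0:8,r1:Add2,r2:13,r3:Add1,r4:16
cycle 12: CDB Add2=-50 // r0:8,r1:-50,r2:13,r3:Add1,r4:16

STATUS = TAG Add1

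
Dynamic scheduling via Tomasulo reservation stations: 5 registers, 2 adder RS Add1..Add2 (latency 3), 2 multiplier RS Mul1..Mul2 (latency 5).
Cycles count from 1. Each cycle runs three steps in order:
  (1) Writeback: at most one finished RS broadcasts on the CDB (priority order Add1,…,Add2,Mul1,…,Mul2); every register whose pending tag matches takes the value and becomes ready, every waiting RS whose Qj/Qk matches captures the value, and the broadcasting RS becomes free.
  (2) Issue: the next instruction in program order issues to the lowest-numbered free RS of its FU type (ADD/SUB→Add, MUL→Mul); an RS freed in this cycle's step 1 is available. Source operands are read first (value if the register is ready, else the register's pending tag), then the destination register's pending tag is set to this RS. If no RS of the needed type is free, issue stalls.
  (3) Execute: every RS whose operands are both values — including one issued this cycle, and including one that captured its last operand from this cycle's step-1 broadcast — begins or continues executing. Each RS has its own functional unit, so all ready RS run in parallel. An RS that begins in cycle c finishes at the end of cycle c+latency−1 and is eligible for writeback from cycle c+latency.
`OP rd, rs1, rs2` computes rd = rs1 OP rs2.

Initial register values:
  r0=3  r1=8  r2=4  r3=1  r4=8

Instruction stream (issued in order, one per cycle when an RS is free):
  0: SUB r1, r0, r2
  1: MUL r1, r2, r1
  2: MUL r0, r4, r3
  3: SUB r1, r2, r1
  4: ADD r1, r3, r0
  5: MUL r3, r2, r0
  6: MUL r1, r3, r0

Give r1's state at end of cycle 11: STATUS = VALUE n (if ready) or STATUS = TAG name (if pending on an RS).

STATUS = TAG Mul1

c1: issue SUB r1<-Add1 | r0:3,r1:Add1,r2:4,r3:1,r4:8
c2: issue MUL r1<-Mul1 | r0:3,r1:Mul1,r2:4,r3:1,r4:8
c3: issue MUL r0<-Mul2 | r0:Mul2,r1:Mul1,r2:4,r3:1,r4:8
c4: CDB Add1=-1; issue SUB r1<-Add1 | r0:Mul2,r1:Add1,r2:4,r3:1,r4:8
c5: issue ADD r1<-Add2 | r0:Mul2,r1:Add2,r2:4,r3:1,r4:8
c6: stall | r0:Mul2,r1:Add2,r2:4,r3:1,r4:8
c7: stall | r0:Mul2,r1:Add2,r2:4,r3:1,r4:8
c8: CDB Mul2=8; issue MUL r3<-Mul2 | r0:8,r1:Add2,r2:4,r3:Mul2,r4:8
c9: CDB Mul1=-4; issue MUL r1<-Mul1 | r0:8,r1:Mul1,r2:4,r3:Mul2,r4:8
c10: - | r0:8,r1:Mul1,r2:4,r3:Mul2,r4:8
c11: CDB Add2=9 | r0:8,r1:Mul1,r2:4,r3:Mul2,r4:8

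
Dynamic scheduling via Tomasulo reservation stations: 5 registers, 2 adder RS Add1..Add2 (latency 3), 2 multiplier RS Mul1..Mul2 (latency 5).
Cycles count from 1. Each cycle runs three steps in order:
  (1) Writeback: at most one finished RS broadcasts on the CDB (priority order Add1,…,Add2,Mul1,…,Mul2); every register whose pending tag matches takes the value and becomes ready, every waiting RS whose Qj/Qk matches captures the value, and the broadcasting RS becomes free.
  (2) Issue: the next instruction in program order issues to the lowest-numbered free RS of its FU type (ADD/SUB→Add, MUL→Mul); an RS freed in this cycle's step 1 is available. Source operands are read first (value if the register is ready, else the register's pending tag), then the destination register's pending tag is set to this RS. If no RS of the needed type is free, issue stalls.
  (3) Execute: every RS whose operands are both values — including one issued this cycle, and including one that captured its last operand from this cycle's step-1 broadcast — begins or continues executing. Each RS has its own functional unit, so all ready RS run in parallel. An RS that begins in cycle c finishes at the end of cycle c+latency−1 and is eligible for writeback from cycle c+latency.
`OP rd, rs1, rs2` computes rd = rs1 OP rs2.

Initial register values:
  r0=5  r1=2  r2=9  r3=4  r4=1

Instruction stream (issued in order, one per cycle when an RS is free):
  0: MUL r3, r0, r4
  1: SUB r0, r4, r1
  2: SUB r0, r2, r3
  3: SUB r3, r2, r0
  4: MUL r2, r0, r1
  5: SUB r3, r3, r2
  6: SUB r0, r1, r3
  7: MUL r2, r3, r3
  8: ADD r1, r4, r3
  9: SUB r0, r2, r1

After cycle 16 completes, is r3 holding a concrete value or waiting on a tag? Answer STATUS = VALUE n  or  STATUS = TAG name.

STATUS = TAG Add2

c1: issue MUL r3<-Mul1 | r0:5,r1:2,r2:9,r3:Mul1,r4:1
c2: issue SUB r0<-Add1 | r0:Add1,r1:2,r2:9,r3:Mul1,r4:1
c3: issue SUB r0<-Add2 | r0:Add2,r1:2,r2:9,r3:Mul1,r4:1
c4: stall | r0:Add2,r1:2,r2:9,r3:Mul1,r4:1
c5: CDB Add1=-1; issue SUB r3<-Add1 | r0:Add2,r1:2,r2:9,r3:Add1,r4:1
c6: CDB Mul1=5; issue MUL r2<-Mul1 | r0:Add2,r1:2,r2:Mul1,r3:Add1,r4:1
c7: stall | r0:Add2,r1:2,r2:Mul1,r3:Add1,r4:1
c8: stall | r0:Add2,r1:2,r2:Mul1,r3:Add1,r4:1
c9: CDB Add2=4; issue SUB r3<-Add2 | r0:4,r1:2,r2:Mul1,r3:Add2,r4:1
c10: stall | r0:4,r1:2,r2:Mul1,r3:Add2,r4:1
c11: stall | r0:4,r1:2,r2:Mul1,r3:Add2,r4:1
c12: CDB Add1=5; issue SUB r0<-Add1 | r0:Add1,r1:2,r2:Mul1,r3:Add2,r4:1
c13: issue MUL r2<-Mul2 | r0:Add1,r1:2,r2:Mul2,r3:Add2,r4:1
c14: CDB Mul1=8; stall | r0:Add1,r1:2,r2:Mul2,r3:Add2,r4:1
c15: stall | r0:Add1,r1:2,r2:Mul2,r3:Add2,r4:1
c16: stall | r0:Add1,r1:2,r2:Mul2,r3:Add2,r4:1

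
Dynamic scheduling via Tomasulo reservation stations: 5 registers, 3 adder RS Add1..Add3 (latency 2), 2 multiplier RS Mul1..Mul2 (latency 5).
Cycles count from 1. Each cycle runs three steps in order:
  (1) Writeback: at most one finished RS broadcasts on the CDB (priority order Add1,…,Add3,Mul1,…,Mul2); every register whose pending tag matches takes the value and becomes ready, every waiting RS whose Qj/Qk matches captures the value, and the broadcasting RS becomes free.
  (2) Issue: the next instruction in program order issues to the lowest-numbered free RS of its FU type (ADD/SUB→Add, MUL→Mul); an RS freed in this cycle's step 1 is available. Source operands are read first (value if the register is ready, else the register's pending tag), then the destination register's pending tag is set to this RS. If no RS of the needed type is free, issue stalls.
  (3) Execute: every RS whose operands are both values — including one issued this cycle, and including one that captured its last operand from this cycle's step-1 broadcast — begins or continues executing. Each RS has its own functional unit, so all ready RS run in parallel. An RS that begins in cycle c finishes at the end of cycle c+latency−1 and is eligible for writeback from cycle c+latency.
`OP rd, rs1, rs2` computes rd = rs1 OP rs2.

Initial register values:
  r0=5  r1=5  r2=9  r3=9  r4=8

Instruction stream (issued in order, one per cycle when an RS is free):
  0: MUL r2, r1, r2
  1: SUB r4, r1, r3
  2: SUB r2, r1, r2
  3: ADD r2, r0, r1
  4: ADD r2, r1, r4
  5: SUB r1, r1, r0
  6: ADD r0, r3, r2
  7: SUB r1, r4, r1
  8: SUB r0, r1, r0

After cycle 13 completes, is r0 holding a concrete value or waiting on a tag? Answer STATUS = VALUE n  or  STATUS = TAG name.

STATUS = VALUE -14

  c1: issue MUL r2<-Mul1  regs: r0:5,r1:5,r2:Mul1,r3:9,r4:8
  c2: issue SUB r4<-Add1  regs: r0:5,r1:5,r2:Mul1,r3:9,r4:Add1
  c3: issue SUB r2<-Add2  regs: r0:5,r1:5,r2:Add2,r3:9,r4:Add1
  c4: CDB Add1=-4; issue ADD r2<-Add1  regs: r0:5,r1:5,r2:Add1,r3:9,r4:-4
  c5: issue ADD r2<-Add3  regs: r0:5,r1:5,r2:Add3,r3:9,r4:-4
  c6: CDB Add1=10; issue SUB r1<-Add1  regs: r0:5,r1:Add1,r2:Add3,r3:9,r4:-4
  c7: CDB Add3=1; issue ADD r0<-Add3  regs: r0:Add3,r1:Add1,r2:1,r3:9,r4:-4
  c8: CDB Add1=0; issue SUB r1<-Add1  regs: r0:Add3,r1:Add1,r2:1,r3:9,r4:-4
  c9: CDB Add3=10; issue SUB r0<-Add3  regs: r0:Add3,r1:Add1,r2:1,r3:9,r4:-4
  c10: CDB Add1=-4  regs: r0:Add3,r1:-4,r2:1,r3:9,r4:-4
  c11: CDB Mul1=45  regs: r0:Add3,r1:-4,r2:1,r3:9,r4:-4
  c12: CDB Add3=-14  regs: r0:-14,r1:-4,r2:1,r3:9,r4:-4
  c13: CDB Add2=-40  regs: r0:-14,r1:-4,r2:1,r3:9,r4:-4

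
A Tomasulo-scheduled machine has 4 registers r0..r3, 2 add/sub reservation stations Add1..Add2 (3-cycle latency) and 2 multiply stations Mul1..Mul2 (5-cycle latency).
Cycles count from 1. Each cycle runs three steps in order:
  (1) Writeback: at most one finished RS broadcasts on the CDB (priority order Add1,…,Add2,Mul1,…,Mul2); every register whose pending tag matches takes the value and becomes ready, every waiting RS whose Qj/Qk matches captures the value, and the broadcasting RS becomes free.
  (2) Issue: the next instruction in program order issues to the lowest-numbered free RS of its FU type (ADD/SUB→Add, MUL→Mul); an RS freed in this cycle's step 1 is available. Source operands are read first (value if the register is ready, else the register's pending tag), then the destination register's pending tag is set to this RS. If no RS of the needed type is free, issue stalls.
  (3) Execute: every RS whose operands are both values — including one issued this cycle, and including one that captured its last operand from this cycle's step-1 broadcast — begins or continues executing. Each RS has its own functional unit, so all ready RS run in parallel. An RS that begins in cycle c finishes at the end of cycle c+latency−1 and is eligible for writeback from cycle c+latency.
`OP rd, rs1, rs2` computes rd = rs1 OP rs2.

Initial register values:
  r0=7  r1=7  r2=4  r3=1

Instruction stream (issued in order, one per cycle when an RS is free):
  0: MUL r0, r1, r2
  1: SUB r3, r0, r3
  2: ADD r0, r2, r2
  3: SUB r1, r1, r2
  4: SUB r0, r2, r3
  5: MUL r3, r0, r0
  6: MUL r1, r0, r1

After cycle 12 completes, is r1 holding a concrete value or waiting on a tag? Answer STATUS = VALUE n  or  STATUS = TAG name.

STATUS = TAG Mul2

  c1: issue MUL r0<-Mul1  regs: r0:Mul1,r1:7,r2:4,r3:1
  c2: issue SUB r3<-Add1  regs: r0:Mul1,r1:7,r2:4,r3:Add1
  c3: issue ADD r0<-Add2  regs: r0:Add2,r1:7,r2:4,r3:Add1
  c4: stall  regs: r0:Add2,r1:7,r2:4,r3:Add1
  c5: stall  regs: r0:Add2,r1:7,r2:4,r3:Add1
  c6: CDB Add2=8; issue SUB r1<-Add2  regs: r0:8,r1:Add2,r2:4,r3:Add1
  c7: CDB Mul1=28; stall  regs: r0:8,r1:Add2,r2:4,r3:Add1
  c8: stall  regs: r0:8,r1:Add2,r2:4,r3:Add1
  c9: CDB Add2=3; issue SUB r0<-Add2  regs: r0:Add2,r1:3,r2:4,r3:Add1
  c10: CDB Add1=27; issue MUL r3<-Mul1  regs: r0:Add2,r1:3,r2:4,r3:Mul1
  c11: issue MUL r1<-Mul2  regs: r0:Add2,r1:Mul2,r2:4,r3:Mul1
  c12: -  regs: r0:Add2,r1:Mul2,r2:4,r3:Mul1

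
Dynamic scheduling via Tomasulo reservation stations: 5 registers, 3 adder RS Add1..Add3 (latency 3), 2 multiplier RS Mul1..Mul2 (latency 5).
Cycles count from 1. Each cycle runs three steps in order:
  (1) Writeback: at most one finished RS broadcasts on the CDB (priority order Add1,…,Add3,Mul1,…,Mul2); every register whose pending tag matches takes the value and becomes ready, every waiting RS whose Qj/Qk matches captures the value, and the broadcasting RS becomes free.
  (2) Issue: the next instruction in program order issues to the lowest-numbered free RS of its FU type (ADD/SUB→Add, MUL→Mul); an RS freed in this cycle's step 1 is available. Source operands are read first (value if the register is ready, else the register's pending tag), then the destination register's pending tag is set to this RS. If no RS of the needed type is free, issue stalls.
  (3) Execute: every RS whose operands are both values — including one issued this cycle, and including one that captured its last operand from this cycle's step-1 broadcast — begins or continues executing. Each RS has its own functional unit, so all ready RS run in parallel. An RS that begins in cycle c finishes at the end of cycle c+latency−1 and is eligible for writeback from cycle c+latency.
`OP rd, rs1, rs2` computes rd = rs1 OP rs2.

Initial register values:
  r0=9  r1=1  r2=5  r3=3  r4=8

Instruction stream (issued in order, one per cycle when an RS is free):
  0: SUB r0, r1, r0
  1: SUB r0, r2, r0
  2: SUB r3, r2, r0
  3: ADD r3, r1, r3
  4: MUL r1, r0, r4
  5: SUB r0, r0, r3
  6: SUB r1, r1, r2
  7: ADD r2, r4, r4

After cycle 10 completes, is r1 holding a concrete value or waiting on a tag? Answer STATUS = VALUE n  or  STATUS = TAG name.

c1: issue SUB r0<-Add1 | r0:Add1,r1:1,r2:5,r3:3,r4:8
c2: issue SUB r0<-Add2 | r0:Add2,r1:1,r2:5,r3:3,r4:8
c3: issue SUB r3<-Add3 | r0:Add2,r1:1,r2:5,r3:Add3,r4:8
c4: CDB Add1=-8; issue ADD r3<-Add1 | r0:Add2,r1:1,r2:5,r3:Add1,r4:8
c5: issue MUL r1<-Mul1 | r0:Add2,r1:Mul1,r2:5,r3:Add1,r4:8
c6: stall | r0:Add2,r1:Mul1,r2:5,r3:Add1,r4:8
c7: CDB Add2=13; issue SUB r0<-Add2 | r0:Add2,r1:Mul1,r2:5,r3:Add1,r4:8
c8: stall | r0:Add2,r1:Mul1,r2:5,r3:Add1,r4:8
c9: stall | r0:Add2,r1:Mul1,r2:5,r3:Add1,r4:8
c10: CDB Add3=-8; issue SUB r1<-Add3 | r0:Add2,r1:Add3,r2:5,r3:Add1,r4:8

STATUS = TAG Add3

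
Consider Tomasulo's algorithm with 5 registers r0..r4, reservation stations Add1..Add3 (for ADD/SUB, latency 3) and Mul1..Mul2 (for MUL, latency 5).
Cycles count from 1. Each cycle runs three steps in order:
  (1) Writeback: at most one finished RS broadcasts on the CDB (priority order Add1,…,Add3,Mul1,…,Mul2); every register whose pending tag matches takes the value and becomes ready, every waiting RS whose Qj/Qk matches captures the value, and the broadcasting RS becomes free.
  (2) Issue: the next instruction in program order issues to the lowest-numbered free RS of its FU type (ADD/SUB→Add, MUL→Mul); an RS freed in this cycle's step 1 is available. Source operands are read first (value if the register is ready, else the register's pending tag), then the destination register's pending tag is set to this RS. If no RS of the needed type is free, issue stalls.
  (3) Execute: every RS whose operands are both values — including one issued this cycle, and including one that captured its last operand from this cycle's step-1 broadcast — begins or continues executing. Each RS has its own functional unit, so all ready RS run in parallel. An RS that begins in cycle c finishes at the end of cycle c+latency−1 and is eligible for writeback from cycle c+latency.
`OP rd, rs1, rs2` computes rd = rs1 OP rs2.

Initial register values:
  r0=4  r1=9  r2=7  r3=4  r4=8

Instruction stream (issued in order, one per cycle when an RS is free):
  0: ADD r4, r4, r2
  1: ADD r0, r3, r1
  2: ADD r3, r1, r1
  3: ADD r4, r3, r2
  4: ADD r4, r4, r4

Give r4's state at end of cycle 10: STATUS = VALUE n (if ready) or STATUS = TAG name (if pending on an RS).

c1: issue ADD r4<-Add1 | r0:4,r1:9,r2:7,r3:4,r4:Add1
c2: issue ADD r0<-Add2 | r0:Add2,r1:9,r2:7,r3:4,r4:Add1
c3: issue ADD r3<-Add3 | r0:Add2,r1:9,r2:7,r3:Add3,r4:Add1
c4: CDB Add1=15; issue ADD r4<-Add1 | r0:Add2,r1:9,r2:7,r3:Add3,r4:Add1
c5: CDB Add2=13; issue ADD r4<-Add2 | r0:13,r1:9,r2:7,r3:Add3,r4:Add2
c6: CDB Add3=18 | r0:13,r1:9,r2:7,r3:18,r4:Add2
c7: - | r0:13,r1:9,r2:7,r3:18,r4:Add2
c8: - | r0:13,r1:9,r2:7,r3:18,r4:Add2
c9: CDB Add1=25 | r0:13,r1:9,r2:7,r3:18,r4:Add2
c10: - | r0:13,r1:9,r2:7,r3:18,r4:Add2

STATUS = TAG Add2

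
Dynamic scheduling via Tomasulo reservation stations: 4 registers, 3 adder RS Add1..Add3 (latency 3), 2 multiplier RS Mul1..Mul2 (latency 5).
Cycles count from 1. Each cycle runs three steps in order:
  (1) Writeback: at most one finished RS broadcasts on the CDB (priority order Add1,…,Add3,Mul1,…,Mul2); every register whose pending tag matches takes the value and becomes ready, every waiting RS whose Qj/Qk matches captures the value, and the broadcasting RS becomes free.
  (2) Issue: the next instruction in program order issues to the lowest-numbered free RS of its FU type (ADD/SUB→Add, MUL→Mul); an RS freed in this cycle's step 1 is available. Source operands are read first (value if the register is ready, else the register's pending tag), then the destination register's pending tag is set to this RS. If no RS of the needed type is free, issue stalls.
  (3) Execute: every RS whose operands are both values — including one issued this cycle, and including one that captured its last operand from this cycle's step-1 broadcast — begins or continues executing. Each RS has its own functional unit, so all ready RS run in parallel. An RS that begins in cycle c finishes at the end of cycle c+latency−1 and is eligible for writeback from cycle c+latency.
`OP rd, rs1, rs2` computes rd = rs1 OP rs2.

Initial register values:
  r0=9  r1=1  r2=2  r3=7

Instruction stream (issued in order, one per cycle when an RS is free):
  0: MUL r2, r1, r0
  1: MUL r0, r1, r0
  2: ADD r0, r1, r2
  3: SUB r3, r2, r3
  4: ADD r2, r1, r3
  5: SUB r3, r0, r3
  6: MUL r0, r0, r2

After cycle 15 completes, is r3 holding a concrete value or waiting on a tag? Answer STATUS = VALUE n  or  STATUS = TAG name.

STATUS = VALUE 8

  c1: issue MUL r2<-Mul1  regs: r0:9,r1:1,r2:Mul1,r3:7
  c2: issue MUL r0<-Mul2  regs: r0:Mul2,r1:1,r2:Mul1,r3:7
  c3: issue ADD r0<-Add1  regs: r0:Add1,r1:1,r2:Mul1,r3:7
  c4: issue SUB r3<-Add2  regs: r0:Add1,r1:1,r2:Mul1,r3:Add2
  c5: issue ADD r2<-Add3  regs: r0:Add1,r1:1,r2:Add3,r3:Add2
  c6: CDB Mul1=9; stall  regs: r0:Add1,r1:1,r2:Add3,r3:Add2
  c7: CDB Mul2=9; stall  regs: r0:Add1,r1:1,r2:Add3,r3:Add2
  c8: stall  regs: r0:Add1,r1:1,r2:Add3,r3:Add2
  c9: CDB Add1=10; issue SUB r3<-Add1  regs: r0:10,r1:1,r2:Add3,r3:Add1
  c10: CDB Add2=2; issue MUL r0<-Mul1  regs: r0:Mul1,r1:1,r2:Add3,r3:Add1
  c11: -  regs: r0:Mul1,r1:1,r2:Add3,r3:Add1
  c12: -  regs: r0:Mul1,r1:1,r2:Add3,r3:Add1
  c13: CDB Add1=8  regs: r0:Mul1,r1:1,r2:Add3,r3:8
  c14: CDB Add3=3  regs: r0:Mul1,r1:1,r2:3,r3:8
  c15: -  regs: r0:Mul1,r1:1,r2:3,r3:8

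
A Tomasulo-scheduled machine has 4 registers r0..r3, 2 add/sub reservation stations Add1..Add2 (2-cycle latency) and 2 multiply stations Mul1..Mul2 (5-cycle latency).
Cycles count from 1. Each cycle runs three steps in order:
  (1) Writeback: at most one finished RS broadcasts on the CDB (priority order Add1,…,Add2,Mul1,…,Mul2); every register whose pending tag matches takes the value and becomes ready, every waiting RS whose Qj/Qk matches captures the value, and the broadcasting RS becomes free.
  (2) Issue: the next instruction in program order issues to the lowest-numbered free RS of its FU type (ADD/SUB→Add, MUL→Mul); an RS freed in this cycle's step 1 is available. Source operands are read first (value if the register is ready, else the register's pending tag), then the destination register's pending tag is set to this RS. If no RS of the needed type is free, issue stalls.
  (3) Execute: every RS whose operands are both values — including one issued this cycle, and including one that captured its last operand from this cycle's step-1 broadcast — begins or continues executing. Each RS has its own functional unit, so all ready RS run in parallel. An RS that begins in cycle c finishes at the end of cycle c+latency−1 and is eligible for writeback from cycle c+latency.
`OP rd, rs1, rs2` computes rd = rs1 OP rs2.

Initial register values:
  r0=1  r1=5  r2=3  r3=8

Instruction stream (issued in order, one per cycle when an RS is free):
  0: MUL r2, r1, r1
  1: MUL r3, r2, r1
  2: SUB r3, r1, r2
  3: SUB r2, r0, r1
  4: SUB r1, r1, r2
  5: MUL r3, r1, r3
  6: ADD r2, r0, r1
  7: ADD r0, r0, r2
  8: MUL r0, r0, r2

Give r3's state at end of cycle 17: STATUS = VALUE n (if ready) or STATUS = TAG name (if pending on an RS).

  c1: issue MUL r2<-Mul1  regs: r0:1,r1:5,r2:Mul1,r3:8
  c2: issue MUL r3<-Mul2  regs: r0:1,r1:5,r2:Mul1,r3:Mul2
  c3: issue SUB r3<-Add1  regs: r0:1,r1:5,r2:Mul1,r3:Add1
  c4: issue SUB r2<-Add2  regs: r0:1,r1:5,r2:Add2,r3:Add1
  c5: stall  regs: r0:1,r1:5,r2:Add2,r3:Add1
  c6: CDB Add2=-4; issue SUB r1<-Add2  regs: r0:1,r1:Add2,r2:-4,r3:Add1
  c7: CDB Mul1=25; issue MUL r3<-Mul1  regs: r0:1,r1:Add2,r2:-4,r3:Mul1
  c8: CDB Add2=9; issue ADD r2<-Add2  regs: r0:1,r1:9,r2:Add2,r3:Mul1
  c9: CDB Add1=-20; issue ADD r0<-Add1  regs: r0:Add1,r1:9,r2:Add2,r3:Mul1
  c10: CDB Add2=10; stall  regs: r0:Add1,r1:9,r2:10,r3:Mul1
  c11: stall  regs: r0:Add1,r1:9,r2:10,r3:Mul1
  c12: CDB Add1=11; stall  regs: r0:11,r1:9,r2:10,r3:Mul1
  c13: CDB Mul2=125; issue MUL r0<-Mul2  regs: r0:Mul2,r1:9,r2:10,r3:Mul1
  c14: CDB Mul1=-180  regs: r0:Mul2,r1:9,r2:10,r3:-180
  c15: -  regs: r0:Mul2,r1:9,r2:10,r3:-180
  c16: -  regs: r0:Mul2,r1:9,r2:10,r3:-180
  c17: -  regs: r0:Mul2,r1:9,r2:10,r3:-180

STATUS = VALUE -180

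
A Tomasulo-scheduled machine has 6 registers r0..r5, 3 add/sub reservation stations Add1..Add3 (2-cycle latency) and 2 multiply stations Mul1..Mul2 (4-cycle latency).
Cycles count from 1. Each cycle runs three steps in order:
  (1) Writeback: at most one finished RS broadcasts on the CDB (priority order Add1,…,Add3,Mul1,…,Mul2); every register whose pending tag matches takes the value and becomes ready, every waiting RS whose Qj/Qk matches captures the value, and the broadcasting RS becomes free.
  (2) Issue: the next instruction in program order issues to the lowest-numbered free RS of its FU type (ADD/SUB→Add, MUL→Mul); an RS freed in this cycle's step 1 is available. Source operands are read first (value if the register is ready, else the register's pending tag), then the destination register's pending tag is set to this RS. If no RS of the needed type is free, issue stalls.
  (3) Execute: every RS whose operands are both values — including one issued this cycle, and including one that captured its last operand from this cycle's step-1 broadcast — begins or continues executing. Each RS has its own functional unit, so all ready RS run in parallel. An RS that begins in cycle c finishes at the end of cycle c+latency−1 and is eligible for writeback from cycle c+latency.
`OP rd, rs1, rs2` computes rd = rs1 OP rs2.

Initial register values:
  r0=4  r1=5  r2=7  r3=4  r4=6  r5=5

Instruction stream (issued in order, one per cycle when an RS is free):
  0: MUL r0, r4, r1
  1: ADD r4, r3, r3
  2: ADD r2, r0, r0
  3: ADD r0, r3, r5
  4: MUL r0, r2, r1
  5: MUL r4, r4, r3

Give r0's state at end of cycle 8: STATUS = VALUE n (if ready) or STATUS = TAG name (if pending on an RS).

STATUS = TAG Mul1

cycle 1: issue MUL r0<-Mul1 // r0:Mul1,r1:5,r2:7,r3:4,r4:6,r5:5
cycle 2: issue ADD r4<-Add1 // r0:Mul1,r1:5,r2:7,r3:4,r4:Add1,r5:5
cycle 3: issue ADD r2<-Add2 // r0:Mul1,r1:5,r2:Add2,r3:4,r4:Add1,r5:5
cycle 4: CDB Add1=8; issue ADD r0<-Add1 // r0:Add1,r1:5,r2:Add2,r3:4,r4:8,r5:5
cycle 5: CDB Mul1=30; issue MUL r0<-Mul1 // r0:Mul1,r1:5,r2:Add2,r3:4,r4:8,r5:5
cycle 6: CDB Add1=9; issue MUL r4<-Mul2 // r0:Mul1,r1:5,r2:Add2,r3:4,r4:Mul2,r5:5
cycle 7: CDB Add2=60 // r0:Mul1,r1:5,r2:60,r3:4,r4:Mul2,r5:5
cycle 8: - // r0:Mul1,r1:5,r2:60,r3:4,r4:Mul2,r5:5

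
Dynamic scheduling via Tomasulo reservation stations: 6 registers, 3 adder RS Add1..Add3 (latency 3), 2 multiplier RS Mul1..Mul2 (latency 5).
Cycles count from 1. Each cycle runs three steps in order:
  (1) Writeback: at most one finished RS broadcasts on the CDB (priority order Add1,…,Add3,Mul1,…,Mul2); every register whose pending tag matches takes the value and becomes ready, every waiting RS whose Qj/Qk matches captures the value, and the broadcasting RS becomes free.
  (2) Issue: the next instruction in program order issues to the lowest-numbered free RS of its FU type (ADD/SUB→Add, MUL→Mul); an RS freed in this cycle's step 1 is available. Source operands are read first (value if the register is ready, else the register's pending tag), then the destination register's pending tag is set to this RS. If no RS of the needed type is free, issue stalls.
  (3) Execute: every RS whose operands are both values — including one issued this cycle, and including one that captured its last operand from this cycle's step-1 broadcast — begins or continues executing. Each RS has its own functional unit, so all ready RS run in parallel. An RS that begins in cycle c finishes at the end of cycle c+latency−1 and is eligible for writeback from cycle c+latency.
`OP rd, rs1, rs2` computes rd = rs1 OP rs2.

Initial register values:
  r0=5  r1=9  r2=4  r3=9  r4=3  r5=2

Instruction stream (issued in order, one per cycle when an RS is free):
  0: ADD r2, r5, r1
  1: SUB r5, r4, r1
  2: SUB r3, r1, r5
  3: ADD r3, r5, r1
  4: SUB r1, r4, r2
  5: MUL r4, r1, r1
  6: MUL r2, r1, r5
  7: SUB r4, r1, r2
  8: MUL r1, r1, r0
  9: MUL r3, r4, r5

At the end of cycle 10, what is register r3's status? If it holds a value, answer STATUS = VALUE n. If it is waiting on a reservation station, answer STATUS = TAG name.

STATUS = VALUE 3

cycle 1: issue ADD r2<-Add1 // r0:5,r1:9,r2:Add1,r3:9,r4:3,r5:2
cycle 2: issue SUB r5<-Add2 // r0:5,r1:9,r2:Add1,r3:9,r4:3,r5:Add2
cycle 3: issue SUB r3<-Add3 // r0:5,r1:9,r2:Add1,r3:Add3,r4:3,r5:Add2
cycle 4: CDB Add1=11; issue ADD r3<-Add1 // r0:5,r1:9,r2:11,r3:Add1,r4:3,r5:Add2
cycle 5: CDB Add2=-6; issue SUB r1<-Add2 // r0:5,r1:Add2,r2:11,r3:Add1,r4:3,r5:-6
cycle 6: issue MUL r4<-Mul1 // r0:5,r1:Add2,r2:11,r3:Add1,r4:Mul1,r5:-6
cycle 7: issue MUL r2<-Mul2 // r0:5,r1:Add2,r2:Mul2,r3:Add1,r4:Mul1,r5:-6
cycle 8: CDB Add1=3; issue SUB r4<-Add1 // r0:5,r1:Add2,r2:Mul2,r3:3,r4:Add1,r5:-6
cycle 9: CDB Add2=-8; stall // r0:5,r1:-8,r2:Mul2,r3:3,r4:Add1,r5:-6
cycle 10: CDB Add3=15; stall // r0:5,r1:-8,r2:Mul2,r3:3,r4:Add1,r5:-6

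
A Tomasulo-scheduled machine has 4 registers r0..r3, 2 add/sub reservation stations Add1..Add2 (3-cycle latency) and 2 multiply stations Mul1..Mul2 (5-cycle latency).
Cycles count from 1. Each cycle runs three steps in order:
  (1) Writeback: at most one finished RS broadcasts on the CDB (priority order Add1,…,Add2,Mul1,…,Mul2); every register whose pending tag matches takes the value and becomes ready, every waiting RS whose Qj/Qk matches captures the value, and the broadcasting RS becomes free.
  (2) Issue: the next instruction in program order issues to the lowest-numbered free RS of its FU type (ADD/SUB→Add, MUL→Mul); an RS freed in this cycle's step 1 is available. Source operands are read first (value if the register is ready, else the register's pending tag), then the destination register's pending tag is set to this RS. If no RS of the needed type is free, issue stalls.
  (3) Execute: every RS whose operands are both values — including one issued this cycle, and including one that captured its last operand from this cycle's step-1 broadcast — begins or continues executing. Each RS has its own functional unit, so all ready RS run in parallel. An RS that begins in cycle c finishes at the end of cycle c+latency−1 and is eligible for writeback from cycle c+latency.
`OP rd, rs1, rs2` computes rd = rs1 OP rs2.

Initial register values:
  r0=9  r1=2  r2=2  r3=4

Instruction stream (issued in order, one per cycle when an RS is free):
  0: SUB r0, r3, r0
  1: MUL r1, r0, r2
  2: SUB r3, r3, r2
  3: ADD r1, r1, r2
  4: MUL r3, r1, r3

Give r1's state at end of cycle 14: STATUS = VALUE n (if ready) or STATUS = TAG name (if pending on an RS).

STATUS = VALUE -8

cycle 1: issue SUB r0<-Add1 // r0:Add1,r1:2,r2:2,r3:4
cycle 2: issue MUL r1<-Mul1 // r0:Add1,r1:Mul1,r2:2,r3:4
cycle 3: issue SUB r3<-Add2 // r0:Add1,r1:Mul1,r2:2,r3:Add2
cycle 4: CDB Add1=-5; issue ADD r1<-Add1 // r0:-5,r1:Add1,r2:2,r3:Add2
cycle 5: issue MUL r3<-Mul2 // r0:-5,r1:Add1,r2:2,r3:Mul2
cycle 6: CDB Add2=2 // r0:-5,r1:Add1,r2:2,r3:Mul2
cycle 7: - // r0:-5,r1:Add1,r2:2,r3:Mul2
cycle 8: - // r0:-5,r1:Add1,r2:2,r3:Mul2
cycle 9: CDB Mul1=-10 // r0:-5,r1:Add1,r2:2,r3:Mul2
cycle 10: - // r0:-5,r1:Add1,r2:2,r3:Mul2
cycle 11: - // r0:-5,r1:Add1,r2:2,r3:Mul2
cycle 12: CDB Add1=-8 // r0:-5,r1:-8,r2:2,r3:Mul2
cycle 13: - // r0:-5,r1:-8,r2:2,r3:Mul2
cycle 14: - // r0:-5,r1:-8,r2:2,r3:Mul2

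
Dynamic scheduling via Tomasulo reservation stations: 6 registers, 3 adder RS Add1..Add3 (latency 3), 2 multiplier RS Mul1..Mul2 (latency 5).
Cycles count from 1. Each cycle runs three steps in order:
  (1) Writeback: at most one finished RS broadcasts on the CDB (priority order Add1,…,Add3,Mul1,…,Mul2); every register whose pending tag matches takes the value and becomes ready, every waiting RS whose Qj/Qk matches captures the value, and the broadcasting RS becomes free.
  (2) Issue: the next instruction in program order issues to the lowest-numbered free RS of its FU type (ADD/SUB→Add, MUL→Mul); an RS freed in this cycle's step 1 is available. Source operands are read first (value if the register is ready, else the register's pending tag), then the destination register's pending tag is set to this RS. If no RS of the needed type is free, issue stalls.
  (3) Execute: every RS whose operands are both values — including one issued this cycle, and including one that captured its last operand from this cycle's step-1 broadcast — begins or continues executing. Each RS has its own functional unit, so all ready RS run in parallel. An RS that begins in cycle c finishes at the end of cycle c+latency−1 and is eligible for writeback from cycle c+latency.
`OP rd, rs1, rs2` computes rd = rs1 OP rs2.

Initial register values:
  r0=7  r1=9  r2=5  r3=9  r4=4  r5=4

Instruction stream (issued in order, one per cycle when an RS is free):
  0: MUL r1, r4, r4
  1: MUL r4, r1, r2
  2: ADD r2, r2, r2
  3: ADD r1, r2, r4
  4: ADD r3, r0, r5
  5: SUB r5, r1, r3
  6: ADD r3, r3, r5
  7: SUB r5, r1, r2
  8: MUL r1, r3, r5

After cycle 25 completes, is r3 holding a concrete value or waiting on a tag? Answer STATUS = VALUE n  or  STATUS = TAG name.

STATUS = VALUE 90

cycle 1: issue MUL r1<-Mul1 // r0:7,r1:Mul1,r2:5,r3:9,r4:4,r5:4
cycle 2: issue MUL r4<-Mul2 // r0:7,r1:Mul1,r2:5,r3:9,r4:Mul2,r5:4
cycle 3: issue ADD r2<-Add1 // r0:7,r1:Mul1,r2:Add1,r3:9,r4:Mul2,r5:4
cycle 4: issue ADD r1<-Add2 // r0:7,r1:Add2,r2:Add1,r3:9,r4:Mul2,r5:4
cycle 5: issue ADD r3<-Add3 // r0:7,r1:Add2,r2:Add1,r3:Add3,r4:Mul2,r5:4
cycle 6: CDB Add1=10; issue SUB r5<-Add1 // r0:7,r1:Add2,r2:10,r3:Add3,r4:Mul2,r5:Add1
cycle 7: CDB Mul1=16; stall // r0:7,r1:Add2,r2:10,r3:Add3,r4:Mul2,r5:Add1
cycle 8: CDB Add3=11; issue ADD r3<-Add3 // r0:7,r1:Add2,r2:10,r3:Add3,r4:Mul2,r5:Add1
cycle 9: stall // r0:7,r1:Add2,r2:10,r3:Add3,r4:Mul2,r5:Add1
cycle 10: stall // r0:7,r1:Add2,r2:10,r3:Add3,r4:Mul2,r5:Add1
cycle 11: stall // r0:7,r1:Add2,r2:10,r3:Add3,r4:Mul2,r5:Add1
cycle 12: CDB Mul2=80; stall // r0:7,r1:Add2,r2:10,r3:Add3,r4:80,r5:Add1
cycle 13: stall // r0:7,r1:Add2,r2:10,r3:Add3,r4:80,r5:Add1
cycle 14: stall // r0:7,r1:Add2,r2:10,r3:Add3,r4:80,r5:Add1
cycle 15: CDB Add2=90; issue SUB r5<-Add2 // r0:7,r1:90,r2:10,r3:Add3,r4:80,r5:Add2
cycle 16: issue MUL r1<-Mul1 // r0:7,r1:Mul1,r2:10,r3:Add3,r4:80,r5:Add2
cycle 17: - // r0:7,r1:Mul1,r2:10,r3:Add3,r4:80,r5:Add2
cycle 18: CDB Add1=79 // r0:7,r1:Mul1,r2:10,r3:Add3,r4:80,r5:Add2
cycle 19: CDB Add2=80 // r0:7,r1:Mul1,r2:10,r3:Add3,r4:80,r5:80
cycle 20: - // r0:7,r1:Mul1,r2:10,r3:Add3,r4:80,r5:80
cycle 21: CDB Add3=90 // r0:7,r1:Mul1,r2:10,r3:90,r4:80,r5:80
cycle 22: - // r0:7,r1:Mul1,r2:10,r3:90,r4:80,r5:80
cycle 23: - // r0:7,r1:Mul1,r2:10,r3:90,r4:80,r5:80
cycle 24: - // r0:7,r1:Mul1,r2:10,r3:90,r4:80,r5:80
cycle 25: - // r0:7,r1:Mul1,r2:10,r3:90,r4:80,r5:80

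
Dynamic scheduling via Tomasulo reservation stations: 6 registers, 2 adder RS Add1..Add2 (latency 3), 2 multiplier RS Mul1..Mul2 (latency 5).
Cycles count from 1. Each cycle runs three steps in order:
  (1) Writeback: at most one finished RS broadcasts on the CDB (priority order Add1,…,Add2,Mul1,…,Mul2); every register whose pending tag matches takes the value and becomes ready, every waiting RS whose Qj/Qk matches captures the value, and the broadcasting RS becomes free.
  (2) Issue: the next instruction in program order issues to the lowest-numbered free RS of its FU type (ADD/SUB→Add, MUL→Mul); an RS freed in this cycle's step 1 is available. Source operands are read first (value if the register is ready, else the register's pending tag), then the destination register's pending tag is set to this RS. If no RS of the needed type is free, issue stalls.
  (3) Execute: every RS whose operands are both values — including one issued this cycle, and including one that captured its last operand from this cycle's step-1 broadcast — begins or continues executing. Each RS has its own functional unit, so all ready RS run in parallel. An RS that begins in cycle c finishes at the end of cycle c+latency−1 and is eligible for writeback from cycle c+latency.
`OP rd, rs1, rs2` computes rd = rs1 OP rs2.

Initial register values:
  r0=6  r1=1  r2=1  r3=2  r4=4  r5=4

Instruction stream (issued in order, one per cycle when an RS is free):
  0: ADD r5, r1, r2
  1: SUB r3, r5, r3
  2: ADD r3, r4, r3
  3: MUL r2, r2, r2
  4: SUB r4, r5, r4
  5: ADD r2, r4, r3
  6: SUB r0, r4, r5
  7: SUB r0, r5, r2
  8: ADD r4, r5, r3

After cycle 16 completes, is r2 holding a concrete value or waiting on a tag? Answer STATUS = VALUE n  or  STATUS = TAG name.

STATUS = VALUE 2

  c1: issue ADD r5<-Add1  regs: r0:6,r1:1,r2:1,r3:2,r4:4,r5:Add1
  c2: issue SUB r3<-Add2  regs: r0:6,r1:1,r2:1,r3:Add2,r4:4,r5:Add1
  c3: stall  regs: r0:6,r1:1,r2:1,r3:Add2,r4:4,r5:Add1
  c4: CDB Add1=2; issue ADD r3<-Add1  regs: r0:6,r1:1,r2:1,r3:Add1,r4:4,r5:2
  c5: issue MUL r2<-Mul1  regs: r0:6,r1:1,r2:Mul1,r3:Add1,r4:4,r5:2
  c6: stall  regs: r0:6,r1:1,r2:Mul1,r3:Add1,r4:4,r5:2
  c7: CDB Add2=0; issue SUB r4<-Add2  regs: r0:6,r1:1,r2:Mul1,r3:Add1,r4:Add2,r5:2
  c8: stall  regs: r0:6,r1:1,r2:Mul1,r3:Add1,r4:Add2,r5:2
  c9: stall  regs: r0:6,r1:1,r2:Mul1,r3:Add1,r4:Add2,r5:2
  c10: CDB Add1=4; issue ADD r2<-Add1  regs: r0:6,r1:1,r2:Add1,r3:4,r4:Add2,r5:2
  c11: CDB Add2=-2; issue SUB r0<-Add2  regs: r0:Add2,r1:1,r2:Add1,r3:4,r4:-2,r5:2
  c12: CDB Mul1=1; stall  regs: r0:Add2,r1:1,r2:Add1,r3:4,r4:-2,r5:2
  c13: stall  regs: r0:Add2,r1:1,r2:Add1,r3:4,r4:-2,r5:2
  c14: CDB Add1=2; issue SUB r0<-Add1  regs: r0:Add1,r1:1,r2:2,r3:4,r4:-2,r5:2
  c15: CDB Add2=-4; issue ADD r4<-Add2  regs: r0:Add1,r1:1,r2:2,r3:4,r4:Add2,r5:2
  c16: -  regs: r0:Add1,r1:1,r2:2,r3:4,r4:Add2,r5:2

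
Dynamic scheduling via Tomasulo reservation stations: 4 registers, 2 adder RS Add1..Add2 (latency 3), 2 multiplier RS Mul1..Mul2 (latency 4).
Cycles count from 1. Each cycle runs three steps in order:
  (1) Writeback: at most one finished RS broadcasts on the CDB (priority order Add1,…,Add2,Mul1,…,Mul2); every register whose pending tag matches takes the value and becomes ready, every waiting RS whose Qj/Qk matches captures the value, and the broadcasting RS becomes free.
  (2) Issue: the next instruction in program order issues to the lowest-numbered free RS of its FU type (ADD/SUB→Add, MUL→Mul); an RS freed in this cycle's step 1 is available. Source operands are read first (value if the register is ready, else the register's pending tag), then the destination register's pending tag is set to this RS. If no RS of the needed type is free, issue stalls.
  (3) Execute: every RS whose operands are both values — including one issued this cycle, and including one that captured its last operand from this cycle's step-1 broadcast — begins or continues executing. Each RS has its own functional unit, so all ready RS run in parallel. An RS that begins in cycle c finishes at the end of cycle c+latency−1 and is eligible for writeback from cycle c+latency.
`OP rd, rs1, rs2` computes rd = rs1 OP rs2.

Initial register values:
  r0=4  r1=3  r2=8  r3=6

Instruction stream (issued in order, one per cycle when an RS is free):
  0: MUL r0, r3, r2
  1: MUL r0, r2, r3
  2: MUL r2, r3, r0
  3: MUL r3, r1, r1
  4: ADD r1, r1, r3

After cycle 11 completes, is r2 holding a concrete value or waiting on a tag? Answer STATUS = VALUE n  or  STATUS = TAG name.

cycle 1: issue MUL r0<-Mul1 // r0:Mul1,r1:3,r2:8,r3:6
cycle 2: issue MUL r0<-Mul2 // r0:Mul2,r1:3,r2:8,r3:6
cycle 3: stall // r0:Mul2,r1:3,r2:8,r3:6
cycle 4: stall // r0:Mul2,r1:3,r2:8,r3:6
cycle 5: CDB Mul1=48; issue MUL r2<-Mul1 // r0:Mul2,r1:3,r2:Mul1,r3:6
cycle 6: CDB Mul2=48; issue MUL r3<-Mul2 // r0:48,r1:3,r2:Mul1,r3:Mul2
cycle 7: issue ADD r1<-Add1 // r0:48,r1:Add1,r2:Mul1,r3:Mul2
cycle 8: - // r0:48,r1:Add1,r2:Mul1,r3:Mul2
cycle 9: - // r0:48,r1:Add1,r2:Mul1,r3:Mul2
cycle 10: CDB Mul1=288 // r0:48,r1:Add1,r2:288,r3:Mul2
cycle 11: CDB Mul2=9 // r0:48,r1:Add1,r2:288,r3:9

STATUS = VALUE 288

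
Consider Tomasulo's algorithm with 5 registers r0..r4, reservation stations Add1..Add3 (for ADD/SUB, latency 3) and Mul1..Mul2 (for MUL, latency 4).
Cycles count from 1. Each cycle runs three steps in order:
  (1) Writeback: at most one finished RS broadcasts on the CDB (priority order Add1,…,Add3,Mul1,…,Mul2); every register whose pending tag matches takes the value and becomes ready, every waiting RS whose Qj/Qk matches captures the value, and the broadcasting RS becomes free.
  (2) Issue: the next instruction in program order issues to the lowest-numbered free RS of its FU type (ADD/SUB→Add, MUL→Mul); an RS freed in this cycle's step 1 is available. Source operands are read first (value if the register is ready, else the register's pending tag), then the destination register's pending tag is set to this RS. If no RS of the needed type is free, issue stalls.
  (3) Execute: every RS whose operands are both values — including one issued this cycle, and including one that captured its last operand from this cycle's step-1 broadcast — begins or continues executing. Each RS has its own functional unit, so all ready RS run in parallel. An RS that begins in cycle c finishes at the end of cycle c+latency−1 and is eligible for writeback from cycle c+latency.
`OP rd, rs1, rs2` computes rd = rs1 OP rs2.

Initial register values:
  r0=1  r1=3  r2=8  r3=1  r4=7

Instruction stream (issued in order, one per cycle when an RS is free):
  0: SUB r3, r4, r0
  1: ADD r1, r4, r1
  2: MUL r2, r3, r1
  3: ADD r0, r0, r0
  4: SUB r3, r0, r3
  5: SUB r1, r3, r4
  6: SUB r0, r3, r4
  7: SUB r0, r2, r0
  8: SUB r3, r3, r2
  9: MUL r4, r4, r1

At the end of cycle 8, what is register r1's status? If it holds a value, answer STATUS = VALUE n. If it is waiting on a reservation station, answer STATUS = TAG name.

STATUS = TAG Add3

c1: issue SUB r3<-Add1 | r0:1,r1:3,r2:8,r3:Add1,r4:7
c2: issue ADD r1<-Add2 | r0:1,r1:Add2,r2:8,r3:Add1,r4:7
c3: issue MUL r2<-Mul1 | r0:1,r1:Add2,r2:Mul1,r3:Add1,r4:7
c4: CDB Add1=6; issue ADD r0<-Add1 | r0:Add1,r1:Add2,r2:Mul1,r3:6,r4:7
c5: CDB Add2=10; issue SUB r3<-Add2 | r0:Add1,r1:10,r2:Mul1,r3:Add2,r4:7
c6: issue SUB r1<-Add3 | r0:Add1,r1:Add3,r2:Mul1,r3:Add2,r4:7
c7: CDB Add1=2; issue SUB r0<-Add1 | r0:Add1,r1:Add3,r2:Mul1,r3:Add2,r4:7
c8: stall | r0:Add1,r1:Add3,r2:Mul1,r3:Add2,r4:7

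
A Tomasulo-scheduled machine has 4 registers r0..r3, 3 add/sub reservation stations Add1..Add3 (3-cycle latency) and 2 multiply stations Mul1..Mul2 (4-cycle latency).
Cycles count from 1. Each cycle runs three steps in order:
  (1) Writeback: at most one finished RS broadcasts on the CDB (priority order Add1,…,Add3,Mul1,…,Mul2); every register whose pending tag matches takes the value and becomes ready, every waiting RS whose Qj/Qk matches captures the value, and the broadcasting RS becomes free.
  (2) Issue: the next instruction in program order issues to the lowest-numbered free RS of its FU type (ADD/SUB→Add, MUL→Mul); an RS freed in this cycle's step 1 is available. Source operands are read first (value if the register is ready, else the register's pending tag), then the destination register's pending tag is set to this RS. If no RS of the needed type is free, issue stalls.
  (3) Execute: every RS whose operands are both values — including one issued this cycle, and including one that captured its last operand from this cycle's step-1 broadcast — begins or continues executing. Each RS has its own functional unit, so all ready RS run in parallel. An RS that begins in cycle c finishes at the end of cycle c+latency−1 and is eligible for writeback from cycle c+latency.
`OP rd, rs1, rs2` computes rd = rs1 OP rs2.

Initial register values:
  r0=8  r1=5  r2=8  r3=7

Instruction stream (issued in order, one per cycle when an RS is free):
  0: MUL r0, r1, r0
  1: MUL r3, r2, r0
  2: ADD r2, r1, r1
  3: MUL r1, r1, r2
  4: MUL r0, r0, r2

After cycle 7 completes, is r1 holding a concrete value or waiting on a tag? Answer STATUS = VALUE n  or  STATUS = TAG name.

STATUS = TAG Mul1

cycle 1: issue MUL r0<-Mul1 // r0:Mul1,r1:5,r2:8,r3:7
cycle 2: issue MUL r3<-Mul2 // r0:Mul1,r1:5,r2:8,r3:Mul2
cycle 3: issue ADD r2<-Add1 // r0:Mul1,r1:5,r2:Add1,r3:Mul2
cycle 4: stall // r0:Mul1,r1:5,r2:Add1,r3:Mul2
cycle 5: CDB Mul1=40; issue MUL r1<-Mul1 // r0:40,r1:Mul1,r2:Add1,r3:Mul2
cycle 6: CDB Add1=10; stall // r0:40,r1:Mul1,r2:10,r3:Mul2
cycle 7: stall // r0:40,r1:Mul1,r2:10,r3:Mul2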